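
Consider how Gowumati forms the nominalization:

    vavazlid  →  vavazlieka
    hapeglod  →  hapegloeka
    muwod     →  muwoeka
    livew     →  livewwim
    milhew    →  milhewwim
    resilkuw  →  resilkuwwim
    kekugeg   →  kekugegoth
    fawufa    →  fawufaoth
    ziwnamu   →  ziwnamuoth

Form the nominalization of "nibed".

"nibed" ends in -d. The stems ending in -d (vavazlid → vavazlieka, hapeglod → hapegloeka, muwod → muwoeka) drop the final letter and add -eka.
The other patterns: stems ending in -w double the final consonant and add -im; stems ending in -a, -g or -u add -oth.
So nibed → nibeeka.

nibeeka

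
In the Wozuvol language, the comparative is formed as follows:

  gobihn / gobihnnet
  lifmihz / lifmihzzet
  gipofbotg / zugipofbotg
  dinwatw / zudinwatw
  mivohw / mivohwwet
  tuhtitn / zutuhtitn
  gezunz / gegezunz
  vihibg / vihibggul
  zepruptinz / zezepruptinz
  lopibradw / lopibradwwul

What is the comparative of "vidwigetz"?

zuvidwigetz

lifmihz and gezunz both end in -z yet inflect differently (lifmihzzet, gegezunz), so the final letter is not what conditions the rule; the second-to-last letter is.
"vidwigetz" has second-to-last letter 't'. The stems whose second-to-last letter is 't' (tuhtitn → zutuhtitn, dinwatw → zudinwatw, gipofbotg → zugipofbotg) add the prefix zu-.
The other patterns: stems whose second-to-last letter is 'h' double the final consonant and add -et; stems whose second-to-last letter is 'n' repeat the first consonant+vowel as a prefix; stems whose second-to-last letter is 'b' or 'd' double the final consonant and add -ul.
So vidwigetz → zuvidwigetz.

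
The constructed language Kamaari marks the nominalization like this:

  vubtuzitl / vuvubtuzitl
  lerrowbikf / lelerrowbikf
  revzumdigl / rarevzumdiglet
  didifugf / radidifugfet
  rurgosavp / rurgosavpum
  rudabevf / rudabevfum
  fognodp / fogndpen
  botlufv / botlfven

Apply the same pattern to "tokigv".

vubtuzitl and revzumdigl both end in -l yet inflect differently (vuvubtuzitl, rarevzumdiglet), so the final letter is not what conditions the rule; the second-to-last letter is.
"tokigv" has second-to-last letter 'g'. The stems whose second-to-last letter is 'g' (revzumdigl → rarevzumdiglet, didifugf → radidifugfet) add ra- … -et around the stem.
So tokigv → ratokigvet.

ratokigvet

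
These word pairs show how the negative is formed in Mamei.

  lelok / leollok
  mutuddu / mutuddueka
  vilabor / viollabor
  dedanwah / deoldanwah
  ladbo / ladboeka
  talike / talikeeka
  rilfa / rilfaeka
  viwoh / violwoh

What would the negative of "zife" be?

dedanwah and rilfa both have last vowel 'a' yet inflect differently (deoldanwah, rilfaeka), so the last vowel is not what conditions the rule; whether the stem ends in a vowel or a consonant is.
"zife" ends in a vowel. The stems ending in a vowel (rilfa → rilfaeka, ladbo → ladboeka, talike → talikeeka) add -eka.
The other pattern: stems ending in a consonant insert -ol- after the first vowel.
So zife → zifeeka.

zifeeka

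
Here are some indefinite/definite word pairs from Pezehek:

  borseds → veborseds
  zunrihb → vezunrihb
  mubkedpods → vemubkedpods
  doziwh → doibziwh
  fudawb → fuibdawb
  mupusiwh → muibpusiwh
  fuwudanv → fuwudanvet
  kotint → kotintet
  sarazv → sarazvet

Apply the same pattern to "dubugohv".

zunrihb and fudawb both end in -b yet inflect differently (vezunrihb, fuibdawb), so the final letter is not what conditions the rule; the second-to-last letter is.
"dubugohv" has second-to-last letter 'h'. The one such stem in the data (zunrihb → vezunrihb) adds the prefix ve-, so the same rule applies.
The other patterns: stems whose second-to-last letter is 'w' insert -ib- after the first vowel; stems whose second-to-last letter is 'n' or 'z' add -et.
So dubugohv → vedubugohv.

vedubugohv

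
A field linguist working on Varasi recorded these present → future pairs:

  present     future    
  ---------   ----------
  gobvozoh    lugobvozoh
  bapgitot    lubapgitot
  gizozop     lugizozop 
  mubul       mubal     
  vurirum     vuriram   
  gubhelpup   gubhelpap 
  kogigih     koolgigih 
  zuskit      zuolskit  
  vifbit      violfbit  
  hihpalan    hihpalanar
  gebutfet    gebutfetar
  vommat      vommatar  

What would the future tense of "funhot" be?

gizozop and gubhelpup both end in -p yet inflect differently (lugizozop, gubhelpap), so the final letter is not what conditions the rule; the last vowel is.
"funhot" has last vowel 'o'. The stems whose last vowel is 'o' (gobvozoh → lugobvozoh, bapgitot → lubapgitot, gizozop → lugizozop) add the prefix lu-.
The other patterns: stems whose last vowel is 'u' change the last vowel to 'a'; stems whose last vowel is 'i' insert -ol- after the first vowel; stems whose last vowel is 'a' or 'e' add -ar.
So funhot → lufunhot.

lufunhot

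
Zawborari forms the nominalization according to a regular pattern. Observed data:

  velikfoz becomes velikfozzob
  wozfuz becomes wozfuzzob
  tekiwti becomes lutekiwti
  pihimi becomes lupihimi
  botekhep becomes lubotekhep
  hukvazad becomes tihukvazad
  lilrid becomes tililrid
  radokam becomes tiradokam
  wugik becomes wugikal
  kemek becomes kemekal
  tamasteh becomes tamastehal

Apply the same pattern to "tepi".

tekiwti and lilrid both have last vowel 'i' yet inflect differently (lutekiwti, tililrid), so the last vowel is not what conditions the rule; the final letter is.
"tepi" ends in -i. The stems ending in -i (tekiwti → lutekiwti, pihimi → lupihimi) add the prefix lu-.
The other patterns: stems ending in -z double the final consonant and add -ob; stems ending in -d or -m add the prefix ti-; stems ending in -h or -k add -al.
So tepi → lutepi.

lutepi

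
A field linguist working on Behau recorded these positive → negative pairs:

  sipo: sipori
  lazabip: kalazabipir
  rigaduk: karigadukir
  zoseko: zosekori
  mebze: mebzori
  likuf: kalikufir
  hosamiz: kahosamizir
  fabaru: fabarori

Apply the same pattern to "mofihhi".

"mofihhi" ends in a vowel. The stems ending in a vowel (mebze → mebzori, sipo → sipori, zoseko → zosekori) drop the final letter and add -ori.
So mofihhi → mofihhori.

mofihhori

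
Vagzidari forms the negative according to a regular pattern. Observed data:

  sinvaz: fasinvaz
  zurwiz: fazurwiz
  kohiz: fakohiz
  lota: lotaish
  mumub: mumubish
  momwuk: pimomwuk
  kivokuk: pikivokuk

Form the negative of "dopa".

dopaish

sinvaz and lota both have last vowel 'a' yet inflect differently (fasinvaz, lotaish), so the last vowel is not what conditions the rule; the final letter is.
"dopa" ends in -a. The one such stem in the data (lota → lotaish) adds -ish, so the same rule applies.
So dopa → dopaish.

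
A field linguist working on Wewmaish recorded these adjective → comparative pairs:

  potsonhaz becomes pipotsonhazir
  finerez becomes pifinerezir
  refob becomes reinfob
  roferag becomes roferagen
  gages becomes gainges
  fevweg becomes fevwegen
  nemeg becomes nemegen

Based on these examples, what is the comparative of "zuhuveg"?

zuhuvegen

nemeg and finerez both have last vowel 'e' yet inflect differently (nemegen, pifinerezir), so the last vowel is not what conditions the rule; the final letter is.
"zuhuveg" ends in -g. The stems ending in -g (nemeg → nemegen, roferag → roferagen, fevweg → fevwegen) add -en.
The other patterns: stems ending in -z add pi- … -ir around the stem; stems ending in -b or -s insert -in- after the first vowel.
So zuhuveg → zuhuvegen.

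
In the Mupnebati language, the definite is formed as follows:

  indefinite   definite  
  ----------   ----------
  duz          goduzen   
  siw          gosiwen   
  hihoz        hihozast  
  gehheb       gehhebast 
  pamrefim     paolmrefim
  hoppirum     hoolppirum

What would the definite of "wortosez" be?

woolrtosez

"wortosez" has 3 vowels. The stems with 3 vowels (pamrefim → paolmrefim, hoppirum → hoolppirum) insert -ol- after the first vowel.
So wortosez → woolrtosez.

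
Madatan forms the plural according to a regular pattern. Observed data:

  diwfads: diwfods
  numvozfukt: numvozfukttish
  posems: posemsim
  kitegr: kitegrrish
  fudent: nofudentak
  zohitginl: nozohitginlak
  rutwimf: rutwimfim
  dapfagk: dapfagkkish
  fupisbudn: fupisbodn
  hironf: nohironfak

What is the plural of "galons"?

nogalonsak

"galons" has second-to-last letter 'n'. The stems whose second-to-last letter is 'n' (fudent → nofudentak, zohitginl → nozohitginlak, hironf → nohironfak) add no- … -ak around the stem.
So galons → nogalonsak.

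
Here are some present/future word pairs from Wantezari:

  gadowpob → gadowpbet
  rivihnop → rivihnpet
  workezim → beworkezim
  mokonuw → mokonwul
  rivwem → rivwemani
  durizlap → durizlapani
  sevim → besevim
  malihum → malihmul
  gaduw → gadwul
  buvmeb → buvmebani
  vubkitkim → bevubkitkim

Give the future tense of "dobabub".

dobabbul

"dobabub" has last vowel 'u'. The stems whose last vowel is 'u' (mokonuw → mokonwul, malihum → malihmul, gaduw → gadwul) delete the last vowel and add -ul.
The other patterns: stems whose last vowel is 'o' delete the last vowel and add -et; stems whose last vowel is 'i' add the prefix be-; stems whose last vowel is 'a' or 'e' add -ani.
So dobabub → dobabbul.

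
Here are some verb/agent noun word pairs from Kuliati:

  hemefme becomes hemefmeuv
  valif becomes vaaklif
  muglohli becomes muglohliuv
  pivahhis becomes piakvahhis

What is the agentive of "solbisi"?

pivahhis and muglohli both have last vowel 'i' yet inflect differently (piakvahhis, muglohliuv), so the last vowel is not what conditions the rule; whether the stem ends in a vowel or a consonant is.
"solbisi" ends in a vowel. The stems ending in a vowel (hemefme → hemefmeuv, muglohli → muglohliuv) add -uv.
The other pattern: stems ending in a consonant insert -ak- after the first vowel.
So solbisi → solbisiuv.

solbisiuv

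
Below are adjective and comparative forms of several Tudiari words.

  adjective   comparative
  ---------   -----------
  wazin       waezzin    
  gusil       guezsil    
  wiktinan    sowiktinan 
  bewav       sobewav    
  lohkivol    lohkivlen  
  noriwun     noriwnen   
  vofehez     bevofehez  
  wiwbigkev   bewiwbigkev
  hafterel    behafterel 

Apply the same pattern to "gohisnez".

wazin and wiktinan both end in -n yet inflect differently (waezzin, sowiktinan), so the final letter is not what conditions the rule; the last vowel is.
"gohisnez" has last vowel 'e'. The stems whose last vowel is 'e' (vofehez → bevofehez, wiwbigkev → bewiwbigkev, hafterel → behafterel) add the prefix be-.
The other patterns: stems whose last vowel is 'i' insert -ez- after the first vowel; stems whose last vowel is 'a' add the prefix so-; stems whose last vowel is 'o' or 'u' delete the last vowel and add -en.
So gohisnez → begohisnez.

begohisnez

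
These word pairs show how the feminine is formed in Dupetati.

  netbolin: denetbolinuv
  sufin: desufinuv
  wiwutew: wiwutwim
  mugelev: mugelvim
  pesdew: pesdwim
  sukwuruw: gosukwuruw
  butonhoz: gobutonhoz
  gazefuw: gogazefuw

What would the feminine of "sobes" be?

wiwutew and sukwuruw both end in -w yet inflect differently (wiwutwim, gosukwuruw), so the final letter is not what conditions the rule; the last vowel is.
"sobes" has last vowel 'e'. The stems whose last vowel is 'e' (wiwutew → wiwutwim, mugelev → mugelvim, pesdew → pesdwim) delete the last vowel and add -im.
So sobes → sobsim.

sobsim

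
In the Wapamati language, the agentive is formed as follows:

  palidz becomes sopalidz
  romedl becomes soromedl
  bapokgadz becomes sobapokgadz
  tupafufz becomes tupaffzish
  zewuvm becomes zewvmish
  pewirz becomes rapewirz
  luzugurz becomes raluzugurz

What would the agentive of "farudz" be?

"farudz" has second-to-last letter 'd'. The stems whose second-to-last letter is 'd' (palidz → sopalidz, romedl → soromedl, bapokgadz → sobapokgadz) add the prefix so-.
The other patterns: stems whose second-to-last letter is 'f' or 'v' delete the last vowel and add -ish; stems whose second-to-last letter is 'r' add the prefix ra-.
So farudz → sofarudz.

sofarudz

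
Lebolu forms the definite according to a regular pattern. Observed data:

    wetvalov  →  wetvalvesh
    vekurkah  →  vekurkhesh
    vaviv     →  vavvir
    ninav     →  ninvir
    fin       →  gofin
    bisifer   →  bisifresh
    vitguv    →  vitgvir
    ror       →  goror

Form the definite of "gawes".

vaviv and wetvalov both end in -v yet inflect differently (vavvir, wetvalvesh), so the final letter is not what conditions the rule; the number of vowels is.
"gawes" has 2 vowels. The stems with 2 vowels (vaviv → vavvir, ninav → ninvir, vitguv → vitgvir) delete the last vowel and add -ir.
So gawes → gawsir.

gawsir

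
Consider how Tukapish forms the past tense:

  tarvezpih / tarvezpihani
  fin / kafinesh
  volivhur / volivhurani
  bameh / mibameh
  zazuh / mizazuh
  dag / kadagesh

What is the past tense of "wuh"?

kawuhesh

"wuh" has 1 vowel. The stems with 1 vowel (fin → kafinesh, dag → kadagesh) add ka- … -esh around the stem.
So wuh → kawuhesh.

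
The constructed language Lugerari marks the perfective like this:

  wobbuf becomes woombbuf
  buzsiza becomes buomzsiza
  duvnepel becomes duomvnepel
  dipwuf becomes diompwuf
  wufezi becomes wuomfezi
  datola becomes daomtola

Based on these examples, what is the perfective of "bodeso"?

boomdeso

Every pair shown (wobbuf → woombbuf, buzsiza → buomzsiza, duvnepel → duomvnepel, …) follows the same rule: insert -om- after the first vowel.
So bodeso → boomdeso.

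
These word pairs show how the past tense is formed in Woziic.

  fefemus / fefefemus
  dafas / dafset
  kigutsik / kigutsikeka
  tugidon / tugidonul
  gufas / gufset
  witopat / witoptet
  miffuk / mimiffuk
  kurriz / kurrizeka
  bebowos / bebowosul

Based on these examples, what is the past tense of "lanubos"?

lanubosul

"lanubos" has last vowel 'o'. The stems whose last vowel is 'o' (bebowos → bebowosul, tugidon → tugidonul) add -ul.
The other patterns: stems whose last vowel is 'a' delete the last vowel and add -et; stems whose last vowel is 'u' repeat the first consonant+vowel as a prefix; stems whose last vowel is 'i' add -eka.
So lanubos → lanubosul.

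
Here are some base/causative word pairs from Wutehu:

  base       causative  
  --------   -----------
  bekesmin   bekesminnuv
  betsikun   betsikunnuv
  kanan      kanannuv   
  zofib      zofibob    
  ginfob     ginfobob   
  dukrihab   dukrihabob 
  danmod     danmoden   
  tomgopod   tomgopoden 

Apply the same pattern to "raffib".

raffibob

"raffib" ends in -b. The stems ending in -b (zofib → zofibob, ginfob → ginfobob, dukrihab → dukrihabob) add -ob.
The other patterns: stems ending in -n double the final consonant and add -uv; stems ending in -d add -en.
So raffib → raffibob.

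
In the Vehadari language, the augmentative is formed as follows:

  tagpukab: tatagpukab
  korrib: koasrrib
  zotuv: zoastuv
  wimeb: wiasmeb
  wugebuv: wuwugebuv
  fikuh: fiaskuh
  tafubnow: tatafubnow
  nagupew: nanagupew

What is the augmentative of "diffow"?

diasffow

tagpukab and korrib both end in -b yet inflect differently (tatagpukab, koasrrib), so the final letter is not what conditions the rule; the number of vowels is.
"diffow" has 2 vowels. The stems with 2 vowels (fikuh → fiaskuh, korrib → koasrrib, zotuv → zoastuv) insert -as- after the first vowel.
The other pattern: stems with 3 vowels repeat the first consonant+vowel as a prefix.
So diffow → diasffow.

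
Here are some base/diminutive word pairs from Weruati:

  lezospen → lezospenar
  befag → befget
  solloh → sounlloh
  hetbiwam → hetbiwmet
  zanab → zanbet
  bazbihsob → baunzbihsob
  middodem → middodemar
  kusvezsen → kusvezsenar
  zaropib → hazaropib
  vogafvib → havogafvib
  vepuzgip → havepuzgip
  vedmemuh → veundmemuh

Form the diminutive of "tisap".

vogafvib and bazbihsob both end in -b yet inflect differently (havogafvib, baunzbihsob), so the final letter is not what conditions the rule; the last vowel is.
"tisap" has last vowel 'a'. The stems whose last vowel is 'a' (hetbiwam → hetbiwmet, befag → befget, zanab → zanbet) delete the last vowel and add -et.
The other patterns: stems whose last vowel is 'i' add the prefix ha-; stems whose last vowel is 'e' add -ar; stems whose last vowel is 'o' or 'u' insert -un- after the first vowel.
So tisap → tispet.

tispet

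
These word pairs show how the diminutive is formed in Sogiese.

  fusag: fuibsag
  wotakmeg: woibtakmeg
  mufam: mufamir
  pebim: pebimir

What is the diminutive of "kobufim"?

kobufimir

fusag and mufam both have last vowel 'a' yet inflect differently (fuibsag, mufamir), so the last vowel is not what conditions the rule; the final letter is.
"kobufim" ends in -m. The stems ending in -m (mufam → mufamir, pebim → pebimir) add -ir.
So kobufim → kobufimir.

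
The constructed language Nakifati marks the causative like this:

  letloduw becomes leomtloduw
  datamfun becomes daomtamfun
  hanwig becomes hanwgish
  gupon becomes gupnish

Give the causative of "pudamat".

puomdamat

"pudamat" has 3 vowels. The stems with 3 vowels (letloduw → leomtloduw, datamfun → daomtamfun) insert -om- after the first vowel.
So pudamat → puomdamat.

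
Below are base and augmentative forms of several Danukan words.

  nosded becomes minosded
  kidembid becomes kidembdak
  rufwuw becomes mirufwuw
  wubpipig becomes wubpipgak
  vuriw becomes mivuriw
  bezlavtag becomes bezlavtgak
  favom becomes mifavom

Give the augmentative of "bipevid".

"bipevid" has 3 vowels. The stems with 3 vowels (kidembid → kidembdak, wubpipig → wubpipgak, bezlavtag → bezlavtgak) delete the last vowel and add -ak.
The other pattern: stems with 2 vowels add the prefix mi-.
So bipevid → bipevdak.

bipevdak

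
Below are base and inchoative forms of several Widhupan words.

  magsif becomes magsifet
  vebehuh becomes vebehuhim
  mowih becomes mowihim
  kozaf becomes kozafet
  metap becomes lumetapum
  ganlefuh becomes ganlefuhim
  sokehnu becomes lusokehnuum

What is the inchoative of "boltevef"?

"boltevef" ends in -f. The stems ending in -f (magsif → magsifet, kozaf → kozafet) add -et.
So boltevef → boltevefet.

boltevefet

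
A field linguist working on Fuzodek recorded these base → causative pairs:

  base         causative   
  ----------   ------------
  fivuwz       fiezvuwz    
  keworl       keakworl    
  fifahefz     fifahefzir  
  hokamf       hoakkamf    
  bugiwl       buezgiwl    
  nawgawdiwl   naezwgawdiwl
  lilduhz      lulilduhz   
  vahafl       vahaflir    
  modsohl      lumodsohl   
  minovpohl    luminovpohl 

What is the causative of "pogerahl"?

lupogerahl

vahafl and minovpohl both end in -l yet inflect differently (vahaflir, luminovpohl), so the final letter is not what conditions the rule; the second-to-last letter is.
"pogerahl" has second-to-last letter 'h'. The stems whose second-to-last letter is 'h' (minovpohl → luminovpohl, modsohl → lumodsohl, lilduhz → lulilduhz) add the prefix lu-.
The other patterns: stems whose second-to-last letter is 'f' add -ir; stems whose second-to-last letter is 'w' insert -ez- after the first vowel; stems whose second-to-last letter is 'm' or 'r' insert -ak- after the first vowel.
So pogerahl → lupogerahl.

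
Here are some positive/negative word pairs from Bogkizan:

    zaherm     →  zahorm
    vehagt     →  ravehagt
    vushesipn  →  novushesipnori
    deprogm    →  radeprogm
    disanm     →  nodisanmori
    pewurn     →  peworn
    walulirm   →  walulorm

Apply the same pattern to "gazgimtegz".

walulirm and deprogm both end in -m yet inflect differently (walulorm, radeprogm), so the final letter is not what conditions the rule; the second-to-last letter is.
"gazgimtegz" has second-to-last letter 'g'. The stems whose second-to-last letter is 'g' (deprogm → radeprogm, vehagt → ravehagt) add the prefix ra-.
So gazgimtegz → ragazgimtegz.

ragazgimtegz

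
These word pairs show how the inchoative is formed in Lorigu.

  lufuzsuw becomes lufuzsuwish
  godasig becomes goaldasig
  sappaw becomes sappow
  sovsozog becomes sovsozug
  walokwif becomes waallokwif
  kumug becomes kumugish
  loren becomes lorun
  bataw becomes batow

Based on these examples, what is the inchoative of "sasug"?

sasugish

"sasug" has last vowel 'u'. The stems whose last vowel is 'u' (kumug → kumugish, lufuzsuw → lufuzsuwish) add -ish.
The other patterns: stems whose last vowel is 'i' insert -al- after the first vowel; stems whose last vowel is 'a' change the last vowel to 'o'; stems whose last vowel is 'e' or 'o' change the last vowel to 'u'.
So sasug → sasugish.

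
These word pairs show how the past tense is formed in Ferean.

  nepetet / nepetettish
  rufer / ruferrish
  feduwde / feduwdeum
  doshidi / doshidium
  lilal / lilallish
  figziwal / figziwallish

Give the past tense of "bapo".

bapoum

"bapo" ends in a vowel. The stems ending in a vowel (doshidi → doshidium, feduwde → feduwdeum) add -um.
So bapo → bapoum.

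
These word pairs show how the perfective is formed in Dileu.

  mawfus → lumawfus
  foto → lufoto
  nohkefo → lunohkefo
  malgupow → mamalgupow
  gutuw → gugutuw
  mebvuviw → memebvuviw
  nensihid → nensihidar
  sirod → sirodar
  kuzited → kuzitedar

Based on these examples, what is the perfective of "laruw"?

lalaruw

"laruw" ends in -w. The stems ending in -w (malgupow → mamalgupow, gutuw → gugutuw, mebvuviw → memebvuviw) repeat the first consonant+vowel as a prefix.
The other patterns: stems ending in -o or -s add the prefix lu-; stems ending in -d add -ar.
So laruw → lalaruw.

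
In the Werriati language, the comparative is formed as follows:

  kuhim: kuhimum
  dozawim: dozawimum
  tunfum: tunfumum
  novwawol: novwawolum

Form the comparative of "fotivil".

Every pair shown (kuhim → kuhimum, dozawim → dozawimum, tunfum → tunfumum, …) follows the same rule: add -um.
So fotivil → fotivilum.

fotivilum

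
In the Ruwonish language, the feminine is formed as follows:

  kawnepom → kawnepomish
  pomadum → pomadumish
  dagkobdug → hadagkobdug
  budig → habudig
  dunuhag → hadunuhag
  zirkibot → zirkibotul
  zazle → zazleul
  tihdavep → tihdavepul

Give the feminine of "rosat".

pomadum and dagkobdug both have last vowel 'u' yet inflect differently (pomadumish, hadagkobdug), so the last vowel is not what conditions the rule; the final letter is.
"rosat" ends in -t. The one such stem in the data (zirkibot → zirkibotul) adds -ul, so the same rule applies.
The other patterns: stems ending in -m add -ish; stems ending in -g add the prefix ha-.
So rosat → rosatul.

rosatul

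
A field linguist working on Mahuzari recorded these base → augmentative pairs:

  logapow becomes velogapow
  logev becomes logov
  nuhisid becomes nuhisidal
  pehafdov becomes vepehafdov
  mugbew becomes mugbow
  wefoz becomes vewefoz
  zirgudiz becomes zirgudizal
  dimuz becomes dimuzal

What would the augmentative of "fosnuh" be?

fosnuhal

wefoz and zirgudiz both end in -z yet inflect differently (vewefoz, zirgudizal), so the final letter is not what conditions the rule; the last vowel is.
"fosnuh" has last vowel 'u'. The one such stem in the data (dimuz → dimuzal) adds -al, so the same rule applies.
The other patterns: stems whose last vowel is 'o' add the prefix ve-; stems whose last vowel is 'e' change the last vowel to 'o'.
So fosnuh → fosnuhal.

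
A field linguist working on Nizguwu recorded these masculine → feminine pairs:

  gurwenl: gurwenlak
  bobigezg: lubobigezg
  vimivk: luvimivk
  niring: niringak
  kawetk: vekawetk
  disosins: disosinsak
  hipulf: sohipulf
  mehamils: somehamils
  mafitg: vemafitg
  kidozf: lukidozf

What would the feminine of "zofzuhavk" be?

luzofzuhavk

mehamils and disosins both end in -s yet inflect differently (somehamils, disosinsak), so the final letter is not what conditions the rule; the second-to-last letter is.
"zofzuhavk" has second-to-last letter 'v'. The one such stem in the data (vimivk → luvimivk) adds the prefix lu-, so the same rule applies.
The other patterns: stems whose second-to-last letter is 't' add the prefix ve-; stems whose second-to-last letter is 'l' add the prefix so-; stems whose second-to-last letter is 'n' add -ak.
So zofzuhavk → luzofzuhavk.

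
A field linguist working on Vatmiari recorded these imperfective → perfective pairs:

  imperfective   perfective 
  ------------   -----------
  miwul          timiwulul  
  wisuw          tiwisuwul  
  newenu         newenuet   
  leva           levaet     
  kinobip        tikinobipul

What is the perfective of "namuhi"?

namuhiet

miwul and newenu both have last vowel 'u' yet inflect differently (timiwulul, newenuet), so the last vowel is not what conditions the rule; whether the stem ends in a vowel or a consonant is.
"namuhi" ends in a vowel. The stems ending in a vowel (leva → levaet, newenu → newenuet) add -et.
The other pattern: stems ending in a consonant add ti- … -ul around the stem.
So namuhi → namuhiet.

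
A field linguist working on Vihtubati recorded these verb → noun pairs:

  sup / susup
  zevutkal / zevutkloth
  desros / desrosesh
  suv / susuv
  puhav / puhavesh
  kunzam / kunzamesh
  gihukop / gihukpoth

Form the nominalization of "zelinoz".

suv and puhav both end in -v yet inflect differently (susuv, puhavesh), so the final letter is not what conditions the rule; the number of vowels is.
"zelinoz" has 3 vowels. The stems with 3 vowels (gihukop → gihukpoth, zevutkal → zevutkloth) delete the last vowel and add -oth.
So zelinoz → zelinzoth.

zelinzoth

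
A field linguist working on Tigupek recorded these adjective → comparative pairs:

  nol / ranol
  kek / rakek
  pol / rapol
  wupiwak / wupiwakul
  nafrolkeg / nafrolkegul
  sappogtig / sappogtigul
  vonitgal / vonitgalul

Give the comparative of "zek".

razek

kek and wupiwak both end in -k yet inflect differently (rakek, wupiwakul), so the final letter is not what conditions the rule; the number of vowels is.
"zek" has 1 vowel. The stems with 1 vowel (nol → ranol, kek → rakek, pol → rapol) add the prefix ra-.
The other pattern: stems with 3 vowels add -ul.
So zek → razek.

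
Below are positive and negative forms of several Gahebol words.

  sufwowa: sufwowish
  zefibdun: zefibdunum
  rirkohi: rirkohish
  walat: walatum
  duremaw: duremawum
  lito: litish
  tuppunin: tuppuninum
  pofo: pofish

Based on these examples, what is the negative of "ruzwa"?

ruzwish

"ruzwa" ends in a vowel. The stems ending in a vowel (rirkohi → rirkohish, sufwowa → sufwowish, pofo → pofish) drop the final letter and add -ish.
So ruzwa → ruzwish.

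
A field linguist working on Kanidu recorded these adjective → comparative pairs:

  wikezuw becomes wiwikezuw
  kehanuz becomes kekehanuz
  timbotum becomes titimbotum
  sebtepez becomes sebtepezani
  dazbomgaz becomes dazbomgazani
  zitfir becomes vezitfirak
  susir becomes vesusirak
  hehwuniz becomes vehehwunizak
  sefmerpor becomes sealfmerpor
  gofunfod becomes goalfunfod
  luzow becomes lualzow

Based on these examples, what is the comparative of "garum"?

gagarum

kehanuz and sebtepez both end in -z yet inflect differently (kekehanuz, sebtepezani), so the final letter is not what conditions the rule; the last vowel is.
"garum" has last vowel 'u'. The stems whose last vowel is 'u' (wikezuw → wiwikezuw, kehanuz → kekehanuz, timbotum → titimbotum) repeat the first consonant+vowel as a prefix.
The other patterns: stems whose last vowel is 'a' or 'e' add -ani; stems whose last vowel is 'i' add ve- … -ak around the stem; stems whose last vowel is 'o' insert -al- after the first vowel.
So garum → gagarum.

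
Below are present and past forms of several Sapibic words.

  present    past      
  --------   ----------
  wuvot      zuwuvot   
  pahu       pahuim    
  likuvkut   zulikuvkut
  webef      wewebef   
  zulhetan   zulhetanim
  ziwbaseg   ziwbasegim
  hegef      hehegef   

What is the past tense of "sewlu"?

likuvkut and pahu both have last vowel 'u' yet inflect differently (zulikuvkut, pahuim), so the last vowel is not what conditions the rule; the final letter is.
"sewlu" ends in -u. The one such stem in the data (pahu → pahuim) adds -im, so the same rule applies.
So sewlu → sewluim.

sewluim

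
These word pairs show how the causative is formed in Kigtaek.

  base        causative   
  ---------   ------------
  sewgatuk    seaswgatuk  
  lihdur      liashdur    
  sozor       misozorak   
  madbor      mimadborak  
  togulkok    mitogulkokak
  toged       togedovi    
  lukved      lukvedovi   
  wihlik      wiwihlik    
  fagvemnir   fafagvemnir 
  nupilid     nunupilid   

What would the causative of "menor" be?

lihdur and sozor both end in -r yet inflect differently (liashdur, misozorak), so the final letter is not what conditions the rule; the last vowel is.
"menor" has last vowel 'o'. The stems whose last vowel is 'o' (sozor → misozorak, madbor → mimadborak, togulkok → mitogulkokak) add mi- … -ak around the stem.
So menor → mimenorak.

mimenorak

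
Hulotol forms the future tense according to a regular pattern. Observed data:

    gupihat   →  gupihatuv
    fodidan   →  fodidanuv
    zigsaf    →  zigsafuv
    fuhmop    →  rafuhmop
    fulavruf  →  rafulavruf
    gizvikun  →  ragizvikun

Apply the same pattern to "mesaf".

mesafuv

zigsaf and fulavruf both end in -f yet inflect differently (zigsafuv, rafulavruf), so the final letter is not what conditions the rule; the last vowel is.
"mesaf" has last vowel 'a'. The stems whose last vowel is 'a' (gupihat → gupihatuv, fodidan → fodidanuv, zigsaf → zigsafuv) add -uv.
The other pattern: stems whose last vowel is 'o' or 'u' add the prefix ra-.
So mesaf → mesafuv.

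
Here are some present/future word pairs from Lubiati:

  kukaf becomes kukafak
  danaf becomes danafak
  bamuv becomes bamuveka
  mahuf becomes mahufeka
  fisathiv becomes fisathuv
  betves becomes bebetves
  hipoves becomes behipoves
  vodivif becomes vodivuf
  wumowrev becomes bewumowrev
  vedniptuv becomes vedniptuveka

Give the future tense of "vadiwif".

"vadiwif" has last vowel 'i'. The stems whose last vowel is 'i' (fisathiv → fisathuv, vodivif → vodivuf) change the last vowel to 'u'.
The other patterns: stems whose last vowel is 'u' add -eka; stems whose last vowel is 'e' add the prefix be-; stems whose last vowel is 'a' add -ak.
So vadiwif → vadiwuf.

vadiwuf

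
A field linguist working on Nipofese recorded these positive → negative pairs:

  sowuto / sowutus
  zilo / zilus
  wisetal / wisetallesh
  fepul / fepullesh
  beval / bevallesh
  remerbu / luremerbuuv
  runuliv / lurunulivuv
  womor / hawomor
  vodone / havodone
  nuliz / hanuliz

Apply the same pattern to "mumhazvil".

mumhazvillesh

fepul and remerbu both have last vowel 'u' yet inflect differently (fepullesh, luremerbuuv), so the last vowel is not what conditions the rule; the final letter is.
"mumhazvil" ends in -l. The stems ending in -l (wisetal → wisetallesh, fepul → fepullesh, beval → bevallesh) double the final consonant and add -esh.
The other patterns: stems ending in -o drop the final letter and add -us; stems ending in -u or -v add lu- … -uv around the stem; stems ending in -e, -r or -z add the prefix ha-.
So mumhazvil → mumhazvillesh.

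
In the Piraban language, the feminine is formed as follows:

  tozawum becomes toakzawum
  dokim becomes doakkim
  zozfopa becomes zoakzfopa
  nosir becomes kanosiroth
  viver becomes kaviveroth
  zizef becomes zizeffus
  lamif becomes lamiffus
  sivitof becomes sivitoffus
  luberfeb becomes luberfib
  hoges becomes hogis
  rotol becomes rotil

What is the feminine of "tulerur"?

katuleruroth

dokim and nosir both have last vowel 'i' yet inflect differently (doakkim, kanosiroth), so the last vowel is not what conditions the rule; the final letter is.
"tulerur" ends in -r. The stems ending in -r (nosir → kanosiroth, viver → kaviveroth) add ka- … -oth around the stem.
So tulerur → katuleruroth.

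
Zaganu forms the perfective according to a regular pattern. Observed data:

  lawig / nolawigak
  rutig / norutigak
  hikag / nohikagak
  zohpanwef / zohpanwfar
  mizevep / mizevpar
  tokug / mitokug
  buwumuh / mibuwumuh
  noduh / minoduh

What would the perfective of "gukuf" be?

migukuf

lawig and tokug both end in -g yet inflect differently (nolawigak, mitokug), so the final letter is not what conditions the rule; the last vowel is.
"gukuf" has last vowel 'u'. The stems whose last vowel is 'u' (tokug → mitokug, buwumuh → mibuwumuh, noduh → minoduh) add the prefix mi-.
The other patterns: stems whose last vowel is 'a' or 'i' add no- … -ak around the stem; stems whose last vowel is 'e' delete the last vowel and add -ar.
So gukuf → migukuf.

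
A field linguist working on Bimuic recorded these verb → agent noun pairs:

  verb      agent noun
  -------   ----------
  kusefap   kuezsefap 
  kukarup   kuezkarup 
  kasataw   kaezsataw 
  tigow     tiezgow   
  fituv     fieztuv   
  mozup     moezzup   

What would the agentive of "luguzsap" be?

Every pair shown (kusefap → kuezsefap, kukarup → kuezkarup, kasataw → kaezsataw, …) follows the same rule: insert -ez- after the first vowel.
So luguzsap → luezguzsap.

luezguzsap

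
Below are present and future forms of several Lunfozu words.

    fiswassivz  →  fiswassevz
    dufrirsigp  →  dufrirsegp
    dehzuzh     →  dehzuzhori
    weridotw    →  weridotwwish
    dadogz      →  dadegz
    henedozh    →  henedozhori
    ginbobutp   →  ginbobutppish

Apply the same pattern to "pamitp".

ginbobutp and dufrirsigp both end in -p yet inflect differently (ginbobutppish, dufrirsegp), so the final letter is not what conditions the rule; the second-to-last letter is.
"pamitp" has second-to-last letter 't'. The stems whose second-to-last letter is 't' (weridotw → weridotwwish, ginbobutp → ginbobutppish) double the final consonant and add -ish.
So pamitp → pamitppish.

pamitppish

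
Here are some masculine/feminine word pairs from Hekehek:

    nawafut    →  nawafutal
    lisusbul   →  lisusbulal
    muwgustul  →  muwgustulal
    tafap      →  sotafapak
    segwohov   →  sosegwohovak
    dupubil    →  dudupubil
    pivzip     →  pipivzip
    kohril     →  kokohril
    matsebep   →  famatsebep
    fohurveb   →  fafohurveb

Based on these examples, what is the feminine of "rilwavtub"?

rilwavtubal

"rilwavtub" has last vowel 'u'. The stems whose last vowel is 'u' (nawafut → nawafutal, lisusbul → lisusbulal, muwgustul → muwgustulal) add -al.
The other patterns: stems whose last vowel is 'a' or 'o' add so- … -ak around the stem; stems whose last vowel is 'i' repeat the first consonant+vowel as a prefix; stems whose last vowel is 'e' add the prefix fa-.
So rilwavtub → rilwavtubal.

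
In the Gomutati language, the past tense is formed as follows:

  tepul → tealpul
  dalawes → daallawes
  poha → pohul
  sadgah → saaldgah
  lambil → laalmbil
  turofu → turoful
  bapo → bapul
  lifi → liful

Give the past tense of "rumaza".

rumazul

sadgah and poha both have last vowel 'a' yet inflect differently (saaldgah, pohul), so the last vowel is not what conditions the rule; whether the stem ends in a vowel or a consonant is.
"rumaza" ends in a vowel. The stems ending in a vowel (poha → pohul, lifi → liful, bapo → bapul) drop the final letter and add -ul.
The other pattern: stems ending in a consonant insert -al- after the first vowel.
So rumaza → rumazul.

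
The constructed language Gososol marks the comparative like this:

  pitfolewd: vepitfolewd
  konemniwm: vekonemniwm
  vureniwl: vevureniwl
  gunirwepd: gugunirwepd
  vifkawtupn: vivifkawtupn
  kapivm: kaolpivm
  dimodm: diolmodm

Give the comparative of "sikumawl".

vesikumawl

pitfolewd and gunirwepd both end in -d yet inflect differently (vepitfolewd, gugunirwepd), so the final letter is not what conditions the rule; the second-to-last letter is.
"sikumawl" has second-to-last letter 'w'. The stems whose second-to-last letter is 'w' (pitfolewd → vepitfolewd, konemniwm → vekonemniwm, vureniwl → vevureniwl) add the prefix ve-.
So sikumawl → vesikumawl.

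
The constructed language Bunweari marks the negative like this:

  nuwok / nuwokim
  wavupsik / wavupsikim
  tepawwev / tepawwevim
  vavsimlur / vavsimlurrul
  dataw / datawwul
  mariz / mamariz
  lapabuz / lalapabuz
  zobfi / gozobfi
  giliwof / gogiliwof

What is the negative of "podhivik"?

wavupsik and mariz both have last vowel 'i' yet inflect differently (wavupsikim, mamariz), so the last vowel is not what conditions the rule; the final letter is.
"podhivik" ends in -k. The stems ending in -k (nuwok → nuwokim, wavupsik → wavupsikim) add -im.
The other patterns: stems ending in -r or -w double the final consonant and add -ul; stems ending in -z repeat the first consonant+vowel as a prefix; stems ending in -f or -i add the prefix go-.
So podhivik → podhivikim.

podhivikim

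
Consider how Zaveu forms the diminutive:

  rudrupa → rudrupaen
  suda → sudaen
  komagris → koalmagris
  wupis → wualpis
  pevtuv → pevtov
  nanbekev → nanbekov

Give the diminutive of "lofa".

"lofa" ends in -a. The stems ending in -a (rudrupa → rudrupaen, suda → sudaen) add -en.
The other patterns: stems ending in -s insert -al- after the first vowel; stems ending in -v change the last vowel to 'o'.
So lofa → lofaen.

lofaen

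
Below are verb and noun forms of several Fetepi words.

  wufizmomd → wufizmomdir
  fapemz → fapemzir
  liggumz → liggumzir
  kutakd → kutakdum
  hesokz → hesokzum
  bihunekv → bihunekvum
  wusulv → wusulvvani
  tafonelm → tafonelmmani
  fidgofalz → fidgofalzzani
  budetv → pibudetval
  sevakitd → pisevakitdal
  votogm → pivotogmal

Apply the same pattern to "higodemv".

wufizmomd and kutakd both end in -d yet inflect differently (wufizmomdir, kutakdum), so the final letter is not what conditions the rule; the second-to-last letter is.
"higodemv" has second-to-last letter 'm'. The stems whose second-to-last letter is 'm' (wufizmomd → wufizmomdir, fapemz → fapemzir, liggumz → liggumzir) add -ir.
The other patterns: stems whose second-to-last letter is 'k' add -um; stems whose second-to-last letter is 'l' double the final consonant and add -ani; stems whose second-to-last letter is 'g' or 't' add pi- … -al around the stem.
So higodemv → higodemvir.

higodemvir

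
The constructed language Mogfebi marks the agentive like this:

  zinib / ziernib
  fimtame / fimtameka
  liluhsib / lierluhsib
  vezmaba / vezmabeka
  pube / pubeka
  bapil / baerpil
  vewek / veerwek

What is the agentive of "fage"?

vewek and fimtame both have last vowel 'e' yet inflect differently (veerwek, fimtameka), so the last vowel is not what conditions the rule; whether the stem ends in a vowel or a consonant is.
"fage" ends in a vowel. The stems ending in a vowel (fimtame → fimtameka, vezmaba → vezmabeka, pube → pubeka) drop the final letter and add -eka.
The other pattern: stems ending in a consonant insert -er- after the first vowel.
So fage → fageka.

fageka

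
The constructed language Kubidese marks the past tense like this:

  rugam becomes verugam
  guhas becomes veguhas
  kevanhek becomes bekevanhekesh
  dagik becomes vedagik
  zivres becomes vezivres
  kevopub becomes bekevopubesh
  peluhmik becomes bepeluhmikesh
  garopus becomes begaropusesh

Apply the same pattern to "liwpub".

dagik and peluhmik both end in -k yet inflect differently (vedagik, bepeluhmikesh), so the final letter is not what conditions the rule; the number of vowels is.
"liwpub" has 2 vowels. The stems with 2 vowels (rugam → verugam, guhas → veguhas, zivres → vezivres) add the prefix ve-.
So liwpub → veliwpub.

veliwpub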